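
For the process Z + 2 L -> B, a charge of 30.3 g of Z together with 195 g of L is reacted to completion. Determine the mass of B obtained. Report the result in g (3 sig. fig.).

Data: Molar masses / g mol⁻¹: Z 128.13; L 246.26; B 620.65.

n(Z) = 30.30 / 128.13 = 0.2365 mol
n(L) = 195.0 / 246.26 = 0.7918 mol
n/ν for Z = 0.2365/1 = 0.2365
n/ν for L = 0.7918/2 = 0.3959
Smallest n/ν is Z → limiting reagent.
n(B) = (1/1) × 0.2365 = 0.2365 mol
mass = 0.2365 × 620.65 = 146.8 g

147 g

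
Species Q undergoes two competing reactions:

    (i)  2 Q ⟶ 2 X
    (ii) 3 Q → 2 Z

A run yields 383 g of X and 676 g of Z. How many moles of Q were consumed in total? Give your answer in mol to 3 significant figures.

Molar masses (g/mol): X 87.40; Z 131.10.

12.1 mol

n(X) = 383 / 87.40 = 4.382 mol
n(Z) = 676 / 131.10 = 5.156 mol
n(Q) via (i) = (2/2)×4.382 = 4.382 mol
n(Q) via (ii) = (3/2)×5.156 = 7.734 mol
total n(Q) = 4.382 + 7.734 = 12.12 mol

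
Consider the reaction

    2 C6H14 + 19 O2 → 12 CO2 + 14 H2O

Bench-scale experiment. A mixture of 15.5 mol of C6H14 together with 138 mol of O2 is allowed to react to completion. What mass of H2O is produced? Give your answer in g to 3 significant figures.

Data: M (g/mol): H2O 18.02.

n(C6H14) = 15.50 mol
n(O2) = 138.0 mol
n/ν → C6H14: 7.750, O2: 7.263; O2 is limiting.
n(H2O) = (14/19) × 138.0 = 101.7 mol
mass = 101.7 × 18.02 = 1833 g

1830 g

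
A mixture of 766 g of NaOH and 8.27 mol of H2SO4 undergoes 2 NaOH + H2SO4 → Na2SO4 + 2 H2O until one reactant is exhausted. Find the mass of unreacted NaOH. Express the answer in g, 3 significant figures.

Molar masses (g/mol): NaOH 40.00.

n(NaOH) = 766.0 / 40.00 = 19.15 mol
n(H2SO4) = 8.270 mol
n/ν for NaOH = 19.15/2 = 9.575
n/ν for H2SO4 = 8.270/1 = 8.270
Smallest n/ν is H2SO4 → limiting reagent.
NaOH consumed = (2/1) × 8.270 = 16.54 mol
NaOH remaining = 19.15 − 16.54 = 2.610 mol
mass = 2.610 × 40.00 = 104.4 g

104 g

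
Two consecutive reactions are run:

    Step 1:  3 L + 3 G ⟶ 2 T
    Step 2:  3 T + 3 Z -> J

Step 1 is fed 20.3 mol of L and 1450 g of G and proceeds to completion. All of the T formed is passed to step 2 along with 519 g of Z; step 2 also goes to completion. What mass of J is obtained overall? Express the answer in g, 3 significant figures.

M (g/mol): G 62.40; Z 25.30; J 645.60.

Step 1:
n(L) = 20.30 mol
n(G) = 1450 / 62.40 = 23.24 mol
n/ν for L = 20.30/3 = 6.767
n/ν for G = 23.24/3 = 7.747
Smallest n/ν is L → limiting reagent.
n(T) produced = (2/3) × 20.30 = 13.53 mol
Step 2:
n(T) available = 13.53 mol
n(Z) = 519.0 / 25.30 = 20.51 mol
n/ν for T = 13.53/3 = 4.510
n/ν for Z = 20.51/3 = 6.837
Smallest n/ν is T → limiting reagent.
n(J) = (1/3) × 13.53 = 4.510 mol
mass = 4.510 × 645.60 = 2912 g

2910 g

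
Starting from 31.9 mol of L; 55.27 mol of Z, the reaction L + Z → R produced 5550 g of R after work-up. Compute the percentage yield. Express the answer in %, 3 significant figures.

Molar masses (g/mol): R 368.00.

n(L) = 31.90 mol
n(Z) = 55.27 mol
n/ν for L = 31.90/1 = 31.90
n/ν for Z = 55.27/1 = 55.27
Smallest n/ν is L → limiting reagent.
theoretical n(R) = (1/1) × 31.90 = 31.90 mol → 11740 g
% yield = 5550 / 11740 × 100 = 47.27 %

47.3 %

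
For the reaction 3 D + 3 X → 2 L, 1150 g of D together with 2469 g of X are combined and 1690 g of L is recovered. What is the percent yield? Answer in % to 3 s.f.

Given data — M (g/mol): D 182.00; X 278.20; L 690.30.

58.1 %

n(D) = 1150 / 182.00 = 6.319 mol
n(X) = 2469 / 278.20 = 8.875 mol
n/ν → D: 2.106, X: 2.958; D is limiting.
theoretical n(L) = (2/3) × 6.319 = 4.213 mol → 2908 g
% yield = 1690 / 2908 × 100 = 58.12 %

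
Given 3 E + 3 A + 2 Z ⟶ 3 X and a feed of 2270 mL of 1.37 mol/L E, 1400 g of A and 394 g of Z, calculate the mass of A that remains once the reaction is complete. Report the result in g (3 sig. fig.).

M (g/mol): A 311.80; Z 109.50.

n(E) = 1.37 × 2270/1000 = 3.110 mol
n(A) = 1400 / 311.80 = 4.490 mol
n(Z) = 394.0 / 109.50 = 3.598 mol
n/ν for E = 3.110/3 = 1.037
n/ν for A = 4.490/3 = 1.497
n/ν for Z = 3.598/2 = 1.799
Smallest n/ν is E → limiting reagent.
A consumed = (3/3) × 3.110 = 3.110 mol
A remaining = 4.490 − 3.110 = 1.380 mol
mass = 1.380 × 311.80 = 430.3 g

430 g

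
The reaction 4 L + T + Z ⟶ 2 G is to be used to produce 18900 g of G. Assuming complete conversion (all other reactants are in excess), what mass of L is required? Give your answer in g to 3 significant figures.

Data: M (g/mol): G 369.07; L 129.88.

n(G) = 18900 / 369.07 = 51.21 mol
n(L) = (4/2) × 51.21 = 102.4 mol
mass = 102.4 × 129.88 = 13300 g

13300 g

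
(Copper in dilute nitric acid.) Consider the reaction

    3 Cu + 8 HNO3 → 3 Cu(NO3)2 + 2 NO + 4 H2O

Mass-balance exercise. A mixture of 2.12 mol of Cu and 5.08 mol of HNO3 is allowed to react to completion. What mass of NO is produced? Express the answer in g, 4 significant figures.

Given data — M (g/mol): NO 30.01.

38.11 g

n(Cu) = 2.120 mol
n(HNO3) = 5.080 mol
n/ν → Cu: 0.7067, HNO3: 0.6350; HNO3 is limiting.
n(NO) = (2/8) × 5.080 = 1.270 mol
mass = 1.270 × 30.01 = 38.11 g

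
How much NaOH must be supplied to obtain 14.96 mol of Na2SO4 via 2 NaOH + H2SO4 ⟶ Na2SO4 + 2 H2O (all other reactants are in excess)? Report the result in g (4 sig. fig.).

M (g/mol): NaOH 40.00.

n(Na2SO4) = 14.96 mol
n(NaOH) = (2/1) × 14.96 = 29.92 mol
mass = 29.92 × 40.00 = 1197 g

1197 g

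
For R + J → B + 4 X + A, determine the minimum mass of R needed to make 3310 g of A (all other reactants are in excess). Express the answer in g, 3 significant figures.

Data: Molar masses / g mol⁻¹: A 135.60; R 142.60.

n(A) = 3310 / 135.60 = 24.41 mol
n(R) = (1/1) × 24.41 = 24.41 mol
mass = 24.41 × 142.60 = 3481 g

3480 g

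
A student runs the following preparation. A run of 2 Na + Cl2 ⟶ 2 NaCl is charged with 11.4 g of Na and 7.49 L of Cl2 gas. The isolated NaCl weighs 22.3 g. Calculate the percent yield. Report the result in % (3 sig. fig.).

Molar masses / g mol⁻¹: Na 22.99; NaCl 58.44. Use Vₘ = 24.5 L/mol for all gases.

77.0 %

n(Na) = 11.40 / 22.99 = 0.4959 mol
n(Cl2) = 7.490 / 24.5 = 0.3057 mol
n/ν for Na = 0.4959/2 = 0.2480
n/ν for Cl2 = 0.3057/1 = 0.3057
Smallest n/ν is Na → limiting reagent.
theoretical n(NaCl) = (2/2) × 0.4959 = 0.4959 mol → 28.98 g
% yield = 22.3 / 28.98 × 100 = 76.95 %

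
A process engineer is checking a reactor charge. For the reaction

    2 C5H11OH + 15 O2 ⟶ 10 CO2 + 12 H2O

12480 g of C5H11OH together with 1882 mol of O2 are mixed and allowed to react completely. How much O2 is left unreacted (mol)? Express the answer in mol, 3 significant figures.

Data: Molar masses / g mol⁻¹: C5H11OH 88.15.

820 mol

n(C5H11OH) = 12480 / 88.15 = 141.6 mol
n(O2) = 1882 mol
n/ν → C5H11OH: 70.80, O2: 125.5; C5H11OH is limiting.
O2 consumed = (15/2) × 141.6 = 1062 mol
O2 remaining = 1882 − 1062 = 820.0 mol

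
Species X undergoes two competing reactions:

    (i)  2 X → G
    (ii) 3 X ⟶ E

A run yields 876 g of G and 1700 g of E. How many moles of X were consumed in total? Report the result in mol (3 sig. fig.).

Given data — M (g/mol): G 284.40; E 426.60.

n(G) = 876 / 284.40 = 3.080 mol
n(E) = 1700 / 426.60 = 3.985 mol
n(X) via (i) = (2/1)×3.080 = 6.160 mol
n(X) via (ii) = (3/1)×3.985 = 11.96 mol
total n(X) = 6.160 + 11.96 = 18.12 mol

18.1 mol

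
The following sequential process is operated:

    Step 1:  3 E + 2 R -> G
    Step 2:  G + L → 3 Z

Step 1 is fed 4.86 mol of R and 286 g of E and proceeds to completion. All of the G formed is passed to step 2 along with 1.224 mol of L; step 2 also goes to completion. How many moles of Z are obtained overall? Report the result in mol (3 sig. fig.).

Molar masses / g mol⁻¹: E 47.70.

Step 1:
n(R) = 4.860 mol
n(E) = 286.0 / 47.70 = 5.996 mol
n/ν for R = 4.860/2 = 2.430
n/ν for E = 5.996/3 = 1.999
Smallest n/ν is E → limiting reagent.
n(G) produced = (1/3) × 5.996 = 1.999 mol
Step 2:
n(G) available = 1.999 mol
n(L) = 1.224 mol
n/ν for G = 1.999/1 = 1.999
n/ν for L = 1.224/1 = 1.224
Smallest n/ν is L → limiting reagent.
n(Z) = (3/1) × 1.224 = 3.672 mol

3.67 mol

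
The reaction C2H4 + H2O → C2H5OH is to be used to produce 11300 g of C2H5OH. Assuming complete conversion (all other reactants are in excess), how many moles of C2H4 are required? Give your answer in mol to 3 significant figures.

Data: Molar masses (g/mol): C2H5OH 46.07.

245 mol

n(C2H5OH) = 11300 / 46.07 = 245.3 mol
n(C2H4) = (1/1) × 245.3 = 245.3 mol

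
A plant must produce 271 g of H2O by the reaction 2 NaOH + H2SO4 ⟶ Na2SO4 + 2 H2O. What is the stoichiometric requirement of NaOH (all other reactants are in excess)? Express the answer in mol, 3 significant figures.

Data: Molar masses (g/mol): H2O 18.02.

n(H2O) = 271 / 18.02 = 15.04 mol
n(NaOH) = (2/2) × 15.04 = 15.04 mol

15.0 mol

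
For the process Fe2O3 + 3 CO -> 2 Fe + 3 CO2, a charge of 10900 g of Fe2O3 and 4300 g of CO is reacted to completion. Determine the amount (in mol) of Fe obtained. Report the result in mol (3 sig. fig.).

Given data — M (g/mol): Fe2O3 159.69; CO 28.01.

n(Fe2O3) = 10900 / 159.69 = 68.26 mol
n(CO) = 4300 / 28.01 = 153.5 mol
n/ν for Fe2O3 = 68.26/1 = 68.26
n/ν for CO = 153.5/3 = 51.17
Smallest n/ν is CO → limiting reagent.
n(Fe) = (2/3) × 153.5 = 102.3 mol

102 mol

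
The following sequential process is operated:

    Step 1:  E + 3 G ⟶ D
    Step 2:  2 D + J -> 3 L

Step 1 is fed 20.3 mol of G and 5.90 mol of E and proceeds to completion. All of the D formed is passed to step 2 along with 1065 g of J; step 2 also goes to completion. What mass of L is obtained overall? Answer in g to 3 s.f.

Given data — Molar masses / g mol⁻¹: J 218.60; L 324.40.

Step 1:
n(G) = 20.30 mol
n(E) = 5.900 mol
n/ν for G = 20.30/3 = 6.767
n/ν for E = 5.900/1 = 5.900
Smallest n/ν is E → limiting reagent.
n(D) produced = (1/1) × 5.900 = 5.900 mol
Step 2:
n(D) available = 5.900 mol
n(J) = 1065 / 218.60 = 4.872 mol
n/ν for D = 5.900/2 = 2.950
n/ν for J = 4.872/1 = 4.872
Smallest n/ν is D → limiting reagent.
n(L) = (3/2) × 5.900 = 8.850 mol
mass = 8.850 × 324.40 = 2871 g

2870 g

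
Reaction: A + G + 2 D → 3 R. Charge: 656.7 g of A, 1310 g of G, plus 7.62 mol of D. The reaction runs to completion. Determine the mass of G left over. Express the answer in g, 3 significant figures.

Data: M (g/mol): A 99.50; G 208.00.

n(A) = 656.7 / 99.50 = 6.600 mol
n(G) = 1310 / 208.00 = 6.298 mol
n(D) = 7.620 mol
n/ν for A = 6.600/1 = 6.600
n/ν for G = 6.298/1 = 6.298
n/ν for D = 7.620/2 = 3.810
Smallest n/ν is D → limiting reagent.
G consumed = (1/2) × 7.620 = 3.810 mol
G remaining = 6.298 − 3.810 = 2.488 mol
mass = 2.488 × 208.00 = 517.5 g

518 g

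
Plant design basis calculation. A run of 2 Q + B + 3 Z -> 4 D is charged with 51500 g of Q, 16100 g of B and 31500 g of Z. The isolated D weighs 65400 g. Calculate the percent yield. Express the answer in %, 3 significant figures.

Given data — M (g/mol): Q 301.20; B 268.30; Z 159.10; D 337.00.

n(Q) = 51500 / 301.20 = 171.0 mol
n(B) = 16100 / 268.30 = 60.01 mol
n(Z) = 31500 / 159.10 = 198.0 mol
n/ν → Q: 85.50, B: 60.01, Z: 66.00; B is limiting.
theoretical n(D) = (4/1) × 60.01 = 240.0 mol → 80880 g
% yield = 65400 / 80880 × 100 = 80.86 %

80.9 %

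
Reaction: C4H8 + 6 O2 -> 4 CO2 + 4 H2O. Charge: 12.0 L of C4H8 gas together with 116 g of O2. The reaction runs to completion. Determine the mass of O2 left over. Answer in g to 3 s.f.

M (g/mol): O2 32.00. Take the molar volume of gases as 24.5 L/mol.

n(C4H8) = 12.00 / 24.5 = 0.4898 mol
n(O2) = 116.0 / 32.00 = 3.625 mol
n/ν for C4H8 = 0.4898/1 = 0.4898
n/ν for O2 = 3.625/6 = 0.6042
Smallest n/ν is C4H8 → limiting reagent.
O2 consumed = (6/1) × 0.4898 = 2.939 mol
O2 remaining = 3.625 − 2.939 = 0.6860 mol
mass = 0.6860 × 32.00 = 21.95 g

22.0 g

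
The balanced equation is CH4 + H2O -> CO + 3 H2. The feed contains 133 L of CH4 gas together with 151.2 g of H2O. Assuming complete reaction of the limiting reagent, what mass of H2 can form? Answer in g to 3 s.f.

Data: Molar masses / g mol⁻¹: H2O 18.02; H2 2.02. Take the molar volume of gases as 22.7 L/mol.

n(CH4) = 133.0 / 22.7 = 5.859 mol
n(H2O) = 151.2 / 18.02 = 8.391 mol
n/ν for CH4 = 5.859/1 = 5.859
n/ν for H2O = 8.391/1 = 8.391
Smallest n/ν is CH4 → limiting reagent.
n(H2) = (3/1) × 5.859 = 17.58 mol
mass = 17.58 × 2.02 = 35.51 g

35.5 g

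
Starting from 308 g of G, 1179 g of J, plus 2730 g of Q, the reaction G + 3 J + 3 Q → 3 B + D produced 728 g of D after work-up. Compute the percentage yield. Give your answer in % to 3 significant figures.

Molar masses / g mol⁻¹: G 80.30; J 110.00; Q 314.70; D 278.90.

n(G) = 308.0 / 80.30 = 3.836 mol
n(J) = 1179 / 110.00 = 10.72 mol
n(Q) = 2730 / 314.70 = 8.675 mol
n/ν for G = 3.836/1 = 3.836
n/ν for J = 10.72/3 = 3.573
n/ν for Q = 8.675/3 = 2.892
Smallest n/ν is Q → limiting reagent.
theoretical n(D) = (1/3) × 8.675 = 2.892 mol → 806.6 g
% yield = 728 / 806.6 × 100 = 90.26 %

90.3 %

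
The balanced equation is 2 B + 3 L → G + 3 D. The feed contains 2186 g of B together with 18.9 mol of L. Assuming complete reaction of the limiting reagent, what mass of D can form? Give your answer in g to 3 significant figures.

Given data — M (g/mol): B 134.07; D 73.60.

n(B) = 2186 / 134.07 = 16.30 mol
n(L) = 18.90 mol
n/ν for B = 16.30/2 = 8.150
n/ν for L = 18.90/3 = 6.300
Smallest n/ν is L → limiting reagent.
n(D) = (3/3) × 18.90 = 18.90 mol
mass = 18.90 × 73.60 = 1391 g

1390 g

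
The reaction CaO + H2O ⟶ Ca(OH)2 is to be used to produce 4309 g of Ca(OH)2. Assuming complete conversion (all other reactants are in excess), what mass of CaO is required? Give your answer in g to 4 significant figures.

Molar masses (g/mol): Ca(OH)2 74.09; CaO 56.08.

3262 g

n(Ca(OH)2) = 4309 / 74.09 = 58.16 mol
n(CaO) = (1/1) × 58.16 = 58.16 mol
mass = 58.16 × 56.08 = 3262 g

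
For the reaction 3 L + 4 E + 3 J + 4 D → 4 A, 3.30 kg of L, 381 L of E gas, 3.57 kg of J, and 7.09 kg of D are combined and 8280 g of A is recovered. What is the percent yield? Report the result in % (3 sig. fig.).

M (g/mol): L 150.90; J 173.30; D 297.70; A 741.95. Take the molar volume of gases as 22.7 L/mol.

n(L) = 3.300×1000 / 150.90 = 21.87 mol
n(E) = 381.0 / 22.7 = 16.78 mol
n(J) = 3.570×1000 / 173.30 = 20.60 mol
n(D) = 7.090×1000 / 297.70 = 23.82 mol
n/ν → L: 7.290, E: 4.195, J: 6.867, D: 5.955; E is limiting.
theoretical n(A) = (4/4) × 16.78 = 16.78 mol → 12450 g
% yield = 8280 / 12450 × 100 = 66.51 %

66.5 %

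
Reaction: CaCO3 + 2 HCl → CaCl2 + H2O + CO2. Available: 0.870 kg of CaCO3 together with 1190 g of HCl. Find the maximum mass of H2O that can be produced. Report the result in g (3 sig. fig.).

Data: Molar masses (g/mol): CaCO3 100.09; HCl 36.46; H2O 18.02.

157 g

n(CaCO3) = 0.8700×1000 / 100.09 = 8.692 mol
n(HCl) = 1190 / 36.46 = 32.64 mol
n/ν → CaCO3: 8.692, HCl: 16.32; CaCO3 is limiting.
n(H2O) = (1/1) × 8.692 = 8.692 mol
mass = 8.692 × 18.02 = 156.6 g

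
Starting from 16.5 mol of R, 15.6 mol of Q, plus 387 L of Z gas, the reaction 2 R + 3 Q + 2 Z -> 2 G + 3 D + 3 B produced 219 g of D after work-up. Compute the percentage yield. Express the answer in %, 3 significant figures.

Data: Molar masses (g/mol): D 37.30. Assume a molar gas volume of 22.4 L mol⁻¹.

n(R) = 16.50 mol
n(Q) = 15.60 mol
n(Z) = 387.0 / 22.4 = 17.28 mol
n/ν for R = 16.50/2 = 8.250
n/ν for Q = 15.60/3 = 5.200
n/ν for Z = 17.28/2 = 8.640
Smallest n/ν is Q → limiting reagent.
theoretical n(D) = (3/3) × 15.60 = 15.60 mol → 581.9 g
% yield = 219 / 581.9 × 100 = 37.64 %

37.6 %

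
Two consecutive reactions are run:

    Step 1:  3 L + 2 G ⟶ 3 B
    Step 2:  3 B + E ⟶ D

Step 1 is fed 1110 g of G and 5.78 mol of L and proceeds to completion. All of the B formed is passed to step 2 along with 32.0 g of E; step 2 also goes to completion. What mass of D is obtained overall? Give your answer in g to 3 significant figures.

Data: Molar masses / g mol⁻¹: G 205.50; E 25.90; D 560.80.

693 g

Step 1:
n(G) = 1110 / 205.50 = 5.401 mol
n(L) = 5.780 mol
n/ν for G = 5.401/2 = 2.701
n/ν for L = 5.780/3 = 1.927
Smallest n/ν is L → limiting reagent.
n(B) produced = (3/3) × 5.780 = 5.780 mol
Step 2:
n(B) available = 5.780 mol
n(E) = 32.00 / 25.90 = 1.236 mol
n/ν for B = 5.780/3 = 1.927
n/ν for E = 1.236/1 = 1.236
Smallest n/ν is E → limiting reagent.
n(D) = (1/1) × 1.236 = 1.236 mol
mass = 1.236 × 560.80 = 693.1 g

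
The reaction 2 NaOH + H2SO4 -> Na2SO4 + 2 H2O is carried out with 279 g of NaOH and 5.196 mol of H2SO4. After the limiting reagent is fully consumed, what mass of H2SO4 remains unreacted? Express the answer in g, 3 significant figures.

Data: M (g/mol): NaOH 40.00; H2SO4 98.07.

168 g

n(NaOH) = 279.0 / 40.00 = 6.975 mol
n(H2SO4) = 5.196 mol
n/ν for NaOH = 6.975/2 = 3.488
n/ν for H2SO4 = 5.196/1 = 5.196
Smallest n/ν is NaOH → limiting reagent.
H2SO4 consumed = (1/2) × 6.975 = 3.488 mol
H2SO4 remaining = 5.196 − 3.488 = 1.708 mol
mass = 1.708 × 98.07 = 167.5 g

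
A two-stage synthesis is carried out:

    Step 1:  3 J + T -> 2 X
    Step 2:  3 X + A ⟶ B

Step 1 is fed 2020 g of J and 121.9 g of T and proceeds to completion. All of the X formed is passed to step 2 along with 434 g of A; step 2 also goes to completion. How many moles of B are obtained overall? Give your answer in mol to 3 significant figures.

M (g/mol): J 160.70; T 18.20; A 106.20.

Step 1:
n(J) = 2020 / 160.70 = 12.57 mol
n(T) = 121.9 / 18.20 = 6.698 mol
n/ν for J = 12.57/3 = 4.190
n/ν for T = 6.698/1 = 6.698
Smallest n/ν is J → limiting reagent.
n(X) produced = (2/3) × 12.57 = 8.380 mol
Step 2:
n(X) available = 8.380 mol
n(A) = 434.0 / 106.20 = 4.087 mol
n/ν for X = 8.380/3 = 2.793
n/ν for A = 4.087/1 = 4.087
Smallest n/ν is X → limiting reagent.
n(B) = (1/3) × 8.380 = 2.793 mol

2.79 mol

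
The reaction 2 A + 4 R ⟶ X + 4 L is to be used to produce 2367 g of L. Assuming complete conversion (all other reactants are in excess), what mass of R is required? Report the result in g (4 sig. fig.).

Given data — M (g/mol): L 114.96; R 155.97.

n(L) = 2367 / 114.96 = 20.59 mol
n(R) = (4/4) × 20.59 = 20.59 mol
mass = 20.59 × 155.97 = 3211 g

3211 g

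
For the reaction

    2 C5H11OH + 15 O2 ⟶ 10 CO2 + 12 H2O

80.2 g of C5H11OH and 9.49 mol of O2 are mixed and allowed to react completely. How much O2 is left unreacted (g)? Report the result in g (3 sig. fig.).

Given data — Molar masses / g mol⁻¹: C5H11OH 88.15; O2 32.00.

85.3 g

n(C5H11OH) = 80.20 / 88.15 = 0.9098 mol
n(O2) = 9.490 mol
n/ν for C5H11OH = 0.9098/2 = 0.4549
n/ν for O2 = 9.490/15 = 0.6327
Smallest n/ν is C5H11OH → limiting reagent.
O2 consumed = (15/2) × 0.9098 = 6.824 mol
O2 remaining = 9.490 − 6.824 = 2.666 mol
mass = 2.666 × 32.00 = 85.31 g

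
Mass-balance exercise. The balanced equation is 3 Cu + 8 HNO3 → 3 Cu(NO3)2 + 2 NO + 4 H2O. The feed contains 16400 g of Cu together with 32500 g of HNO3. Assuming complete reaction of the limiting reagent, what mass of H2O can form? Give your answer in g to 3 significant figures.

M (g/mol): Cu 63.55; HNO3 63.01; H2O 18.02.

4650 g

n(Cu) = 16400 / 63.55 = 258.1 mol
n(HNO3) = 32500 / 63.01 = 515.8 mol
n/ν for Cu = 258.1/3 = 86.03
n/ν for HNO3 = 515.8/8 = 64.48
Smallest n/ν is HNO3 → limiting reagent.
n(H2O) = (4/8) × 515.8 = 257.9 mol
mass = 257.9 × 18.02 = 4647 g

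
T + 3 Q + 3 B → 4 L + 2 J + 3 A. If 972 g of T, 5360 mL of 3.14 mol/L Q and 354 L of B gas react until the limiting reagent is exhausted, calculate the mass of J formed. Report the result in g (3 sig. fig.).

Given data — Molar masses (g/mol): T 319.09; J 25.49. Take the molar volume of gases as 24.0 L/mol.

155 g

n(T) = 972.0 / 319.09 = 3.046 mol
n(Q) = 3.14 × 5360/1000 = 16.83 mol
n(B) = 354.0 / 24.0 = 14.75 mol
n/ν for T = 3.046/1 = 3.046
n/ν for Q = 16.83/3 = 5.610
n/ν for B = 14.75/3 = 4.917
Smallest n/ν is T → limiting reagent.
n(J) = (2/1) × 3.046 = 6.092 mol
mass = 6.092 × 25.49 = 155.3 g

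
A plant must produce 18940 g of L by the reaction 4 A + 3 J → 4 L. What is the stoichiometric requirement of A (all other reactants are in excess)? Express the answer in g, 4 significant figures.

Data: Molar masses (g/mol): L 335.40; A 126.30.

7132 g

n(L) = 18940 / 335.40 = 56.47 mol
n(A) = (4/4) × 56.47 = 56.47 mol
mass = 56.47 × 126.30 = 7132 g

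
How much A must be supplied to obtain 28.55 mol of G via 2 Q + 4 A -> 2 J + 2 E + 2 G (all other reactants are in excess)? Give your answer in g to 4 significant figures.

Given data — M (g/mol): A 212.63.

12140 g

n(G) = 28.55 mol
n(A) = (4/2) × 28.55 = 57.10 mol
mass = 57.10 × 212.63 = 12140 g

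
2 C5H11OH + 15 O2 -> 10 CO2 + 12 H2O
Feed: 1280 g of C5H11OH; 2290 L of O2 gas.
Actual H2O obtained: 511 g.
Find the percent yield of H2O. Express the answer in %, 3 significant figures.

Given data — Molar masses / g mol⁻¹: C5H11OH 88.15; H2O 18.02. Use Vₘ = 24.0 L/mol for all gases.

n(C5H11OH) = 1280 / 88.15 = 14.52 mol
n(O2) = 2290 / 24.0 = 95.42 mol
n/ν for C5H11OH = 14.52/2 = 7.260
n/ν for O2 = 95.42/15 = 6.361
Smallest n/ν is O2 → limiting reagent.
theoretical n(H2O) = (12/15) × 95.42 = 76.34 mol → 1376 g
% yield = 511 / 1376 × 100 = 37.14 %

37.1 %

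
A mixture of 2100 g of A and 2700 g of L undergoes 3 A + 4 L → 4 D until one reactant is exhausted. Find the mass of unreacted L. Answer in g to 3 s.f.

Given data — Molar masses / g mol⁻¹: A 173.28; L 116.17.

823 g

n(A) = 2100 / 173.28 = 12.12 mol
n(L) = 2700 / 116.17 = 23.24 mol
n/ν for A = 12.12/3 = 4.040
n/ν for L = 23.24/4 = 5.810
Smallest n/ν is A → limiting reagent.
L consumed = (4/3) × 12.12 = 16.16 mol
L remaining = 23.24 − 16.16 = 7.080 mol
mass = 7.080 × 116.17 = 822.5 g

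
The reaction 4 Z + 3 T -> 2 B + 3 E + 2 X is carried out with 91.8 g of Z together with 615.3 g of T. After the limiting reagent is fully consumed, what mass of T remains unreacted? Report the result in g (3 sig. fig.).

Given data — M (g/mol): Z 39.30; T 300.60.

n(Z) = 91.80 / 39.30 = 2.336 mol
n(T) = 615.3 / 300.60 = 2.047 mol
n/ν for Z = 2.336/4 = 0.5840
n/ν for T = 2.047/3 = 0.6823
Smallest n/ν is Z → limiting reagent.
T consumed = (3/4) × 2.336 = 1.752 mol
T remaining = 2.047 − 1.752 = 0.2950 mol
mass = 0.2950 × 300.60 = 88.68 g

88.7 g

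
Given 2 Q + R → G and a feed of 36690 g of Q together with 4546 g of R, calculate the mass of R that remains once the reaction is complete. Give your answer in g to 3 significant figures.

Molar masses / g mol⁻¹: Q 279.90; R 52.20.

n(Q) = 36690 / 279.90 = 131.1 mol
n(R) = 4546 / 52.20 = 87.09 mol
n/ν for Q = 131.1/2 = 65.55
n/ν for R = 87.09/1 = 87.09
Smallest n/ν is Q → limiting reagent.
R consumed = (1/2) × 131.1 = 65.55 mol
R remaining = 87.09 − 65.55 = 21.54 mol
mass = 21.54 × 52.20 = 1124 g

1120 g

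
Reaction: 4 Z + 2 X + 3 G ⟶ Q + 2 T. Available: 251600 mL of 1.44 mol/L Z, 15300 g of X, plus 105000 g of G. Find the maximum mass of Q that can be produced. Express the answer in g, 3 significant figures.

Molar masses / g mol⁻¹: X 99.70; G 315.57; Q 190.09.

14600 g

n(Z) = 1.44 × 251600/1000 = 362.3 mol
n(X) = 15300 / 99.70 = 153.5 mol
n(G) = 105000 / 315.57 = 332.7 mol
n/ν for Z = 362.3/4 = 90.58
n/ν for X = 153.5/2 = 76.75
n/ν for G = 332.7/3 = 110.9
Smallest n/ν is X → limiting reagent.
n(Q) = (1/2) × 153.5 = 76.75 mol
mass = 76.75 × 190.09 = 14590 g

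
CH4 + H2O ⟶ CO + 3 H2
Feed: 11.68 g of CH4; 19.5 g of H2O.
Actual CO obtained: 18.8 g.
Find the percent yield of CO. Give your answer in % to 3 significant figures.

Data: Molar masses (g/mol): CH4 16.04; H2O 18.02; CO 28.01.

92.2 %

n(CH4) = 11.68 / 16.04 = 0.7282 mol
n(H2O) = 19.50 / 18.02 = 1.082 mol
n/ν for CH4 = 0.7282/1 = 0.7282
n/ν for H2O = 1.082/1 = 1.082
Smallest n/ν is CH4 → limiting reagent.
theoretical n(CO) = (1/1) × 0.7282 = 0.7282 mol → 20.40 g
% yield = 18.8 / 20.40 × 100 = 92.16 %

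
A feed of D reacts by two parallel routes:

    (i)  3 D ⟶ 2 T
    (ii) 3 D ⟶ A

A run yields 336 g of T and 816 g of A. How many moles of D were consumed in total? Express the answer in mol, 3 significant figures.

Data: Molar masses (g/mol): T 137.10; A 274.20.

12.6 mol

n(T) = 336 / 137.10 = 2.451 mol
n(A) = 816 / 274.20 = 2.976 mol
n(D) via (i) = (3/2)×2.451 = 3.677 mol
n(D) via (ii) = (3/1)×2.976 = 8.928 mol
total n(D) = 3.677 + 8.928 = 12.61 mol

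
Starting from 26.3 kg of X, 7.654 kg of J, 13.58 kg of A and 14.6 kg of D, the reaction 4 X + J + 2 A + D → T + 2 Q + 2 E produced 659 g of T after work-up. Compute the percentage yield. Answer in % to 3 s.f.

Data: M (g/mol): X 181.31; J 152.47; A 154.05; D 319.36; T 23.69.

n(X) = 26.30×1000 / 181.31 = 145.1 mol
n(J) = 7.654×1000 / 152.47 = 50.20 mol
n(A) = 13.58×1000 / 154.05 = 88.15 mol
n(D) = 14.60×1000 / 319.36 = 45.72 mol
n/ν → X: 36.28, J: 50.20, A: 44.08, D: 45.72; X is limiting.
theoretical n(T) = (1/4) × 145.1 = 36.28 mol → 859.5 g
% yield = 659 / 859.5 × 100 = 76.67 %

76.7 %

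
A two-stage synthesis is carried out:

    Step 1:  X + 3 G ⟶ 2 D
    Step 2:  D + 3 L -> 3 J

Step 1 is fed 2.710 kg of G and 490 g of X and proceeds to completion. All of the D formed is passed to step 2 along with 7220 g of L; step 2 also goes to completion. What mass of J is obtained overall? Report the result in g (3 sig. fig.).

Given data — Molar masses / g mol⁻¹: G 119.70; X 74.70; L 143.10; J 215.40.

Step 1:
n(G) = 2.710×1000 / 119.70 = 22.64 mol
n(X) = 490.0 / 74.70 = 6.560 mol
n/ν for G = 22.64/3 = 7.547
n/ν for X = 6.560/1 = 6.560
Smallest n/ν is X → limiting reagent.
n(D) produced = (2/1) × 6.560 = 13.12 mol
Step 2:
n(D) available = 13.12 mol
n(L) = 7220 / 143.10 = 50.45 mol
n/ν for D = 13.12/1 = 13.12
n/ν for L = 50.45/3 = 16.82
Smallest n/ν is D → limiting reagent.
n(J) = (3/1) × 13.12 = 39.36 mol
mass = 39.36 × 215.40 = 8478 g

8480 g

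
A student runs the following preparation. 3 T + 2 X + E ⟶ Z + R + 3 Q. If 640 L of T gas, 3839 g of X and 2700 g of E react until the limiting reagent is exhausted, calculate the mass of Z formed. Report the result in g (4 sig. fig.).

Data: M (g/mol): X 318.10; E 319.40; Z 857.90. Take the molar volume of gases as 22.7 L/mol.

5177 g

n(T) = 640.0 / 22.7 = 28.19 mol
n(X) = 3839 / 318.10 = 12.07 mol
n(E) = 2700 / 319.40 = 8.453 mol
n/ν → T: 9.397, X: 6.035, E: 8.453; X is limiting.
n(Z) = (1/2) × 12.07 = 6.035 mol
mass = 6.035 × 857.90 = 5177 g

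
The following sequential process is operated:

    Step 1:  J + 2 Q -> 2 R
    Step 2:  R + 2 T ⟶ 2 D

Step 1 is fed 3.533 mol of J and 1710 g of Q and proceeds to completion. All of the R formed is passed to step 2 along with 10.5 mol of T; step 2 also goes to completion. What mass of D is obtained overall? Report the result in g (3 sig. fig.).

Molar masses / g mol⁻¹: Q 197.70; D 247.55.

2600 g

Step 1:
n(J) = 3.533 mol
n(Q) = 1710 / 197.70 = 8.649 mol
n/ν → J: 3.533, Q: 4.325; J is limiting.
n(R) produced = (2/1) × 3.533 = 7.066 mol
Step 2:
n(R) available = 7.066 mol
n(T) = 10.50 mol
n/ν → R: 7.066, T: 5.250; T is limiting.
n(D) = (2/2) × 10.50 = 10.50 mol
mass = 10.50 × 247.55 = 2599 g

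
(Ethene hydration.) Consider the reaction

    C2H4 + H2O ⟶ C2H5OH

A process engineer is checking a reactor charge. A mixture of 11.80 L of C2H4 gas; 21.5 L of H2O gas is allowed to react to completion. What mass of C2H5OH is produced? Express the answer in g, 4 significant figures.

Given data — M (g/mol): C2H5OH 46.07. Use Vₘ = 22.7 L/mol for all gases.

n(C2H4) = 11.80 / 22.7 = 0.5198 mol
n(H2O) = 21.50 / 22.7 = 0.9471 mol
n/ν for C2H4 = 0.5198/1 = 0.5198
n/ν for H2O = 0.9471/1 = 0.9471
Smallest n/ν is C2H4 → limiting reagent.
n(C2H5OH) = (1/1) × 0.5198 = 0.5198 mol
mass = 0.5198 × 46.07 = 23.95 g

23.95 g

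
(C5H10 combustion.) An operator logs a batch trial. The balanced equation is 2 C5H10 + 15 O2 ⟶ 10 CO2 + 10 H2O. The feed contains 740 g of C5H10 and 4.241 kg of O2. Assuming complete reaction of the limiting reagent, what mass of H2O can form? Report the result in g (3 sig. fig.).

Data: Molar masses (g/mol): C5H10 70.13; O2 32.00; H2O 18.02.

n(C5H10) = 740.0 / 70.13 = 10.55 mol
n(O2) = 4.241×1000 / 32.00 = 132.5 mol
n/ν for C5H10 = 10.55/2 = 5.275
n/ν for O2 = 132.5/15 = 8.833
Smallest n/ν is C5H10 → limiting reagent.
n(H2O) = (10/2) × 10.55 = 52.75 mol
mass = 52.75 × 18.02 = 950.6 g

951 g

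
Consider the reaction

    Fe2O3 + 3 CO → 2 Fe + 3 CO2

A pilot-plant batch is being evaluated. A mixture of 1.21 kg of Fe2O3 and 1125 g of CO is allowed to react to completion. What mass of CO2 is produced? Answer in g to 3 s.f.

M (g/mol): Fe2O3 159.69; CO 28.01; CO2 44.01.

n(Fe2O3) = 1.210×1000 / 159.69 = 7.577 mol
n(CO) = 1125 / 28.01 = 40.16 mol
n/ν for Fe2O3 = 7.577/1 = 7.577
n/ν for CO = 40.16/3 = 13.39
Smallest n/ν is Fe2O3 → limiting reagent.
n(CO2) = (3/1) × 7.577 = 22.73 mol
mass = 22.73 × 44.01 = 1000 g

1000 g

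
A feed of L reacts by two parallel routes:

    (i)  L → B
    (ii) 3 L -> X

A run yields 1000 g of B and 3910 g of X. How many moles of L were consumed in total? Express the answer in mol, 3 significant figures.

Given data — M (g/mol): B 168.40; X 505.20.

n(B) = 1000 / 168.40 = 5.938 mol
n(X) = 3910 / 505.20 = 7.740 mol
n(L) via (i) = (1/1)×5.938 = 5.938 mol
n(L) via (ii) = (3/1)×7.740 = 23.22 mol
total n(L) = 5.938 + 23.22 = 29.16 mol

29.2 mol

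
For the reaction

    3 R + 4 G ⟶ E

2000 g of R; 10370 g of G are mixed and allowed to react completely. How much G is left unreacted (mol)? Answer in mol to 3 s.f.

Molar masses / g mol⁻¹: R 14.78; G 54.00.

n(R) = 2000 / 14.78 = 135.3 mol
n(G) = 10370 / 54.00 = 192.0 mol
n/ν for R = 135.3/3 = 45.10
n/ν for G = 192.0/4 = 48.00
Smallest n/ν is R → limiting reagent.
G consumed = (4/3) × 135.3 = 180.4 mol
G remaining = 192.0 − 180.4 = 11.60 mol

11.6 mol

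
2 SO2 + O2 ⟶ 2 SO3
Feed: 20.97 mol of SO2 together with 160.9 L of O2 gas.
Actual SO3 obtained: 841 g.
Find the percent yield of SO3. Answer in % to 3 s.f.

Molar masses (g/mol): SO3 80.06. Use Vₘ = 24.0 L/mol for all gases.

78.3 %

n(SO2) = 20.97 mol
n(O2) = 160.9 / 24.0 = 6.704 mol
n/ν for SO2 = 20.97/2 = 10.49
n/ν for O2 = 6.704/1 = 6.704
Smallest n/ν is O2 → limiting reagent.
theoretical n(SO3) = (2/1) × 6.704 = 13.41 mol → 1074 g
% yield = 841 / 1074 × 100 = 78.31 %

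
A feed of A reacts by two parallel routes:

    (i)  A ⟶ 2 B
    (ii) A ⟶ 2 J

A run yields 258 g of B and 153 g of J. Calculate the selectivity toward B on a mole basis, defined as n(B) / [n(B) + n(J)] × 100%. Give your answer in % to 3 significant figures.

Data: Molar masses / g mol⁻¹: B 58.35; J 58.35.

n(B) = 258 / 58.35 = 4.422 mol
n(J) = 153 / 58.35 = 2.622 mol
selectivity = 4.422/(4.422+2.622) × 100 = 62.78 %

62.8 %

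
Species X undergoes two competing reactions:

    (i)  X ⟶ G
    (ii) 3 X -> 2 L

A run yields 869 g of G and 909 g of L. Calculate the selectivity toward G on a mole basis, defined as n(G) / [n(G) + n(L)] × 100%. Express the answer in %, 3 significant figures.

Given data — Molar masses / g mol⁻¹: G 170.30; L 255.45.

n(G) = 869 / 170.30 = 5.103 mol
n(L) = 909 / 255.45 = 3.558 mol
selectivity = 5.103/(5.103+3.558) × 100 = 58.92 %

58.9 %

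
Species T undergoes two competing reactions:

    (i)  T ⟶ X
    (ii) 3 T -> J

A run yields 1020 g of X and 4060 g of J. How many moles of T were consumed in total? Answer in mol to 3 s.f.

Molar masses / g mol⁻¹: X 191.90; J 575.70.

26.5 mol

n(X) = 1020 / 191.90 = 5.315 mol
n(J) = 4060 / 575.70 = 7.052 mol
n(T) via (i) = (1/1)×5.315 = 5.315 mol
n(T) via (ii) = (3/1)×7.052 = 21.16 mol
total n(T) = 5.315 + 21.16 = 26.48 mol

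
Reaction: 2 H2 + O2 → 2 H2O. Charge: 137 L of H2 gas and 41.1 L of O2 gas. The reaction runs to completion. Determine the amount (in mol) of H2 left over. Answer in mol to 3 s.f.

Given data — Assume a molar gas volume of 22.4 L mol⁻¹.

2.45 mol

n(H2) = 137.0 / 22.4 = 6.116 mol
n(O2) = 41.10 / 22.4 = 1.835 mol
n/ν for H2 = 6.116/2 = 3.058
n/ν for O2 = 1.835/1 = 1.835
Smallest n/ν is O2 → limiting reagent.
H2 consumed = (2/1) × 1.835 = 3.670 mol
H2 remaining = 6.116 − 3.670 = 2.446 mol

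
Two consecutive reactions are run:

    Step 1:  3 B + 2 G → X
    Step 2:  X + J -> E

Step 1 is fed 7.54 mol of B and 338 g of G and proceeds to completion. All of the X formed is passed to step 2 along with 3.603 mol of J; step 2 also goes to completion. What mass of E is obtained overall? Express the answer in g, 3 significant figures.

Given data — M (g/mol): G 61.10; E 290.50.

730 g

Step 1:
n(B) = 7.540 mol
n(G) = 338.0 / 61.10 = 5.532 mol
n/ν → B: 2.513, G: 2.766; B is limiting.
n(X) produced = (1/3) × 7.540 = 2.513 mol
Step 2:
n(X) available = 2.513 mol
n(J) = 3.603 mol
n/ν → X: 2.513, J: 3.603; X is limiting.
n(E) = (1/1) × 2.513 = 2.513 mol
mass = 2.513 × 290.50 = 730.0 g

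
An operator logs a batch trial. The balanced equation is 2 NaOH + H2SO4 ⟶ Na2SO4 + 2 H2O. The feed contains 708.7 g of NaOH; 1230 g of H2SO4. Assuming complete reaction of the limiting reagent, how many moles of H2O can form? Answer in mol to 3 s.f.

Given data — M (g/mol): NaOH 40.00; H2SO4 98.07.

n(NaOH) = 708.7 / 40.00 = 17.72 mol
n(H2SO4) = 1230 / 98.07 = 12.54 mol
n/ν for NaOH = 17.72/2 = 8.860
n/ν for H2SO4 = 12.54/1 = 12.54
Smallest n/ν is NaOH → limiting reagent.
n(H2O) = (2/2) × 17.72 = 17.72 mol

17.7 mol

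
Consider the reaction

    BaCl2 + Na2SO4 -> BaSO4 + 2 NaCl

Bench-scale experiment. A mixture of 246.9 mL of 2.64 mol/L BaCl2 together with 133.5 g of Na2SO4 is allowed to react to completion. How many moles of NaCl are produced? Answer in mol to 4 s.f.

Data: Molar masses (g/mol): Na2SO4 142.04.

1.304 mol

n(BaCl2) = 2.64 × 246.9/1000 = 0.6518 mol
n(Na2SO4) = 133.5 / 142.04 = 0.9399 mol
n/ν → BaCl2: 0.6518, Na2SO4: 0.9399; BaCl2 is limiting.
n(NaCl) = (2/1) × 0.6518 = 1.304 mol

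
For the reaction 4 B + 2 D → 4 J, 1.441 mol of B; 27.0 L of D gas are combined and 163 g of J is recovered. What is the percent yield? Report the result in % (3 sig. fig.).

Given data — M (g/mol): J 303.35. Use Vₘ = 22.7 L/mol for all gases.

n(B) = 1.441 mol
n(D) = 27.00 / 22.7 = 1.189 mol
n/ν for B = 1.441/4 = 0.3603
n/ν for D = 1.189/2 = 0.5945
Smallest n/ν is B → limiting reagent.
theoretical n(J) = (4/4) × 1.441 = 1.441 mol → 437.1 g
% yield = 163 / 437.1 × 100 = 37.29 %

37.3 %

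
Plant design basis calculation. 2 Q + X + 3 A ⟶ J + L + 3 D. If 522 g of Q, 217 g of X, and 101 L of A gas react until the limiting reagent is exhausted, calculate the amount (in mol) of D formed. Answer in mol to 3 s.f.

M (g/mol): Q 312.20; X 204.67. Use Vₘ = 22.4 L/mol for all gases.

2.51 mol

n(Q) = 522.0 / 312.20 = 1.672 mol
n(X) = 217.0 / 204.67 = 1.060 mol
n(A) = 101.0 / 22.4 = 4.509 mol
n/ν for Q = 1.672/2 = 0.8360
n/ν for X = 1.060/1 = 1.060
n/ν for A = 4.509/3 = 1.503
Smallest n/ν is Q → limiting reagent.
n(D) = (3/2) × 1.672 = 2.508 mol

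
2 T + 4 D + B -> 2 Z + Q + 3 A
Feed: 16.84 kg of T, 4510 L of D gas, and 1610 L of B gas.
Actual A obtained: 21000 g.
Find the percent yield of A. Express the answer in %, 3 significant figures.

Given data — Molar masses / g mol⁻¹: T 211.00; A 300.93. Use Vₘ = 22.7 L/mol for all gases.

58.3 %

n(T) = 16.84×1000 / 211.00 = 79.81 mol
n(D) = 4510 / 22.7 = 198.7 mol
n(B) = 1610 / 22.7 = 70.93 mol
n/ν for T = 79.81/2 = 39.91
n/ν for D = 198.7/4 = 49.68
n/ν for B = 70.93/1 = 70.93
Smallest n/ν is T → limiting reagent.
theoretical n(A) = (3/2) × 79.81 = 119.7 mol → 36020 g
% yield = 21000 / 36020 × 100 = 58.30 %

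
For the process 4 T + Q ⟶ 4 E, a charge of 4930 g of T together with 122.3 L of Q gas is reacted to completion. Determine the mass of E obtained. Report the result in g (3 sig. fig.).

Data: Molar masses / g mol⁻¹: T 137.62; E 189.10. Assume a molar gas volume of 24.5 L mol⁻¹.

n(T) = 4930 / 137.62 = 35.82 mol
n(Q) = 122.3 / 24.5 = 4.992 mol
n/ν for T = 35.82/4 = 8.955
n/ν for Q = 4.992/1 = 4.992
Smallest n/ν is Q → limiting reagent.
n(E) = (4/1) × 4.992 = 19.97 mol
mass = 19.97 × 189.10 = 3776 g

3780 g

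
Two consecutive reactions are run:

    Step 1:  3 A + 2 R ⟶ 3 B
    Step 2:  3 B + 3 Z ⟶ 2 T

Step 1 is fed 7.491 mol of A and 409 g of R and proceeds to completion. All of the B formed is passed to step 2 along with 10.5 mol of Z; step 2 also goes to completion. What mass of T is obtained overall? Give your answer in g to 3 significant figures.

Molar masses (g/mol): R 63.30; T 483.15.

Step 1:
n(A) = 7.491 mol
n(R) = 409.0 / 63.30 = 6.461 mol
n/ν → A: 2.497, R: 3.231; A is limiting.
n(B) produced = (3/3) × 7.491 = 7.491 mol
Step 2:
n(B) available = 7.491 mol
n(Z) = 10.50 mol
n/ν → B: 2.497, Z: 3.500; B is limiting.
n(T) = (2/3) × 7.491 = 4.994 mol
mass = 4.994 × 483.15 = 2413 g

2410 g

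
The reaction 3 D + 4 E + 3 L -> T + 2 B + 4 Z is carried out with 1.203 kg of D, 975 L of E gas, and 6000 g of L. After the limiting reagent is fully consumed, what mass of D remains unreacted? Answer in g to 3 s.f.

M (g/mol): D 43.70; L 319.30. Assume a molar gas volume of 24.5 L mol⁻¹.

n(D) = 1.203×1000 / 43.70 = 27.53 mol
n(E) = 975.0 / 24.5 = 39.80 mol
n(L) = 6000 / 319.30 = 18.79 mol
n/ν for D = 27.53/3 = 9.177
n/ν for E = 39.80/4 = 9.950
n/ν for L = 18.79/3 = 6.263
Smallest n/ν is L → limiting reagent.
D consumed = (3/3) × 18.79 = 18.79 mol
D remaining = 27.53 − 18.79 = 8.740 mol
mass = 8.740 × 43.70 = 381.9 g

382 g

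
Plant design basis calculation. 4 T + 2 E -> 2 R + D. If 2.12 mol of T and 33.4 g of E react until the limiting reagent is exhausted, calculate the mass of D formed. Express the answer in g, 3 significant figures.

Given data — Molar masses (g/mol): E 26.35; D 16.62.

8.81 g

n(T) = 2.120 mol
n(E) = 33.40 / 26.35 = 1.268 mol
n/ν → T: 0.5300, E: 0.6340; T is limiting.
n(D) = (1/4) × 2.120 = 0.5300 mol
mass = 0.5300 × 16.62 = 8.809 g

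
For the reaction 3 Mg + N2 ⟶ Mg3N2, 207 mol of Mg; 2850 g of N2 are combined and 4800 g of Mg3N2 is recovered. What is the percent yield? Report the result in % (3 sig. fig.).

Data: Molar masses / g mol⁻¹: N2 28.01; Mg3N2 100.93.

68.9 %

n(Mg) = 207.0 mol
n(N2) = 2850 / 28.01 = 101.7 mol
n/ν → Mg: 69.00, N2: 101.7; Mg is limiting.
theoretical n(Mg3N2) = (1/3) × 207.0 = 69.00 mol → 6964 g
% yield = 4800 / 6964 × 100 = 68.93 %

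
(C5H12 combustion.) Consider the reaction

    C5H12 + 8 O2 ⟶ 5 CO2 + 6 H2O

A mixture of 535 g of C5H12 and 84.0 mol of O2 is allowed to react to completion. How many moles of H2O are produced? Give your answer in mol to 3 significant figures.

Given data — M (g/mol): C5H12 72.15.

44.5 mol

n(C5H12) = 535.0 / 72.15 = 7.415 mol
n(O2) = 84.00 mol
n/ν → C5H12: 7.415, O2: 10.50; C5H12 is limiting.
n(H2O) = (6/1) × 7.415 = 44.49 mol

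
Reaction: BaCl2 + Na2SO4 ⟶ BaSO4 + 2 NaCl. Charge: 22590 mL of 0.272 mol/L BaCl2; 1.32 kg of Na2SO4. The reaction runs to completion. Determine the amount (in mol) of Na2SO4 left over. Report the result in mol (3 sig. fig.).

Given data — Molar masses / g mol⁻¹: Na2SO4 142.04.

3.15 mol

n(BaCl2) = 0.272 × 22590/1000 = 6.144 mol
n(Na2SO4) = 1.320×1000 / 142.04 = 9.293 mol
n/ν → BaCl2: 6.144, Na2SO4: 9.293; BaCl2 is limiting.
Na2SO4 consumed = (1/1) × 6.144 = 6.144 mol
Na2SO4 remaining = 9.293 − 6.144 = 3.149 mol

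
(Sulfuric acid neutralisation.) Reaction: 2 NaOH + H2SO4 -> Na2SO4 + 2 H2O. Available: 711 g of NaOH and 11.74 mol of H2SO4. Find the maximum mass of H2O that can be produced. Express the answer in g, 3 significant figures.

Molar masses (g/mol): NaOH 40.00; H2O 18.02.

n(NaOH) = 711.0 / 40.00 = 17.78 mol
n(H2SO4) = 11.74 mol
n/ν for NaOH = 17.78/2 = 8.890
n/ν for H2SO4 = 11.74/1 = 11.74
Smallest n/ν is NaOH → limiting reagent.
n(H2O) = (2/2) × 17.78 = 17.78 mol
mass = 17.78 × 18.02 = 320.4 g

320 g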